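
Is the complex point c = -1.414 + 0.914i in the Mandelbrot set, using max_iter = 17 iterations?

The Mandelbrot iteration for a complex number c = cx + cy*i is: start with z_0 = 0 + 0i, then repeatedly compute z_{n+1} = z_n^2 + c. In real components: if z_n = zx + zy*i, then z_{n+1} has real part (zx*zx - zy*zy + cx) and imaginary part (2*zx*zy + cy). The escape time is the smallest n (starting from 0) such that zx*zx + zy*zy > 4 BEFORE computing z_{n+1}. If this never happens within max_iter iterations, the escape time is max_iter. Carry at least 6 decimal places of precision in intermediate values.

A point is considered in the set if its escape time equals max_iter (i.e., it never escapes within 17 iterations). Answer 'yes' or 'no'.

z_0 = 0 + 0i, c = -1.4140 + 0.9140i
Iter 1: z = -1.4140 + 0.9140i, |z|^2 = 2.8348
Iter 2: z = -0.2500 + -1.6708i, |z|^2 = 2.8540
Iter 3: z = -4.1430 + 1.7494i, |z|^2 = 20.2252
Escaped at iteration 3

Answer: no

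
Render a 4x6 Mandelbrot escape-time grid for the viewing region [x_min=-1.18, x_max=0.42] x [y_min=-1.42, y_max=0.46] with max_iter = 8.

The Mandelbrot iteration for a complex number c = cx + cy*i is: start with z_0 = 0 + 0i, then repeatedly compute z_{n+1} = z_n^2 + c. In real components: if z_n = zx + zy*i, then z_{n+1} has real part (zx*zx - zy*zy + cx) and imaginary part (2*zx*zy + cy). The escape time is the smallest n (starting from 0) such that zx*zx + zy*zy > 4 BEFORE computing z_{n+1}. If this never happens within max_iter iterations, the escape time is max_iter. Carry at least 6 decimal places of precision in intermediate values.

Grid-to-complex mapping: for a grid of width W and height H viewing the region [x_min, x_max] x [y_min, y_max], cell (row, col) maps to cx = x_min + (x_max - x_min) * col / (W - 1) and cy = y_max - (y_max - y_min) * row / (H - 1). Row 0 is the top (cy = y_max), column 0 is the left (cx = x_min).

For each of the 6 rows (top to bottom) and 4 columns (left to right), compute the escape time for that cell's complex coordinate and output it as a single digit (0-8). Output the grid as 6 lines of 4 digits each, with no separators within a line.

Answer: 6887
8886
8888
3786
3373
2222

Derivation:
(row=0, col=0): c = -1.1800 + 0.4600i → escape time 6
(row=0, col=1): c = -0.6467 + 0.4600i → escape time 8
(row=0, col=2): c = -0.1133 + 0.4600i → escape time 8
(row=0, col=3): c = 0.4200 + 0.4600i → escape time 7
(row=1, col=0): c = -1.1800 + 0.0840i → escape time 8
(row=1, col=1): c = -0.6467 + 0.0840i → escape time 8
(row=1, col=2): c = -0.1133 + 0.0840i → escape time 8
(row=1, col=3): c = 0.4200 + 0.0840i → escape time 6
(row=2, col=0): c = -1.1800 + -0.2920i → escape time 8
(row=2, col=1): c = -0.6467 + -0.2920i → escape time 8
(row=2, col=2): c = -0.1133 + -0.2920i → escape time 8
(row=2, col=3): c = 0.4200 + -0.2920i → escape time 8
(row=3, col=0): c = -1.1800 + -0.6680i → escape time 3
(row=3, col=1): c = -0.6467 + -0.6680i → escape time 7
(row=3, col=2): c = -0.1133 + -0.6680i → escape time 8
(row=3, col=3): c = 0.4200 + -0.6680i → escape time 6
(row=4, col=0): c = -1.1800 + -1.0440i → escape time 3
(row=4, col=1): c = -0.6467 + -1.0440i → escape time 3
(row=4, col=2): c = -0.1133 + -1.0440i → escape time 7
(row=4, col=3): c = 0.4200 + -1.0440i → escape time 3
(row=5, col=0): c = -1.1800 + -1.4200i → escape time 2
(row=5, col=1): c = -0.6467 + -1.4200i → escape time 2
(row=5, col=2): c = -0.1133 + -1.4200i → escape time 2
(row=5, col=3): c = 0.4200 + -1.4200i → escape time 2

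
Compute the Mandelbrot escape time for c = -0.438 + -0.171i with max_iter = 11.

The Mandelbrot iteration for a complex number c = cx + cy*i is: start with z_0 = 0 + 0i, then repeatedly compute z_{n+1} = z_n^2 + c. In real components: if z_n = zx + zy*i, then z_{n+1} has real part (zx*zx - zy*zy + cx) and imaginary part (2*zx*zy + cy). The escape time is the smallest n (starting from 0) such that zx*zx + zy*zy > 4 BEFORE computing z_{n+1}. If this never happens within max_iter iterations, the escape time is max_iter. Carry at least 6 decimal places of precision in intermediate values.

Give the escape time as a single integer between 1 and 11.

z_0 = 0 + 0i, c = -0.4380 + -0.1710i
Iter 1: z = -0.4380 + -0.1710i, |z|^2 = 0.2211
Iter 2: z = -0.2754 + -0.0212i, |z|^2 = 0.0763
Iter 3: z = -0.3626 + -0.1593i, |z|^2 = 0.1569
Iter 4: z = -0.3319 + -0.0555i, |z|^2 = 0.1132
Iter 5: z = -0.3309 + -0.1342i, |z|^2 = 0.1275
Iter 6: z = -0.3465 + -0.0822i, |z|^2 = 0.1268
Iter 7: z = -0.3247 + -0.1140i, |z|^2 = 0.1184
Iter 8: z = -0.3456 + -0.0969i, |z|^2 = 0.1288
Iter 9: z = -0.3280 + -0.1040i, |z|^2 = 0.1184
Iter 10: z = -0.3412 + -0.1028i, |z|^2 = 0.1270

Answer: 11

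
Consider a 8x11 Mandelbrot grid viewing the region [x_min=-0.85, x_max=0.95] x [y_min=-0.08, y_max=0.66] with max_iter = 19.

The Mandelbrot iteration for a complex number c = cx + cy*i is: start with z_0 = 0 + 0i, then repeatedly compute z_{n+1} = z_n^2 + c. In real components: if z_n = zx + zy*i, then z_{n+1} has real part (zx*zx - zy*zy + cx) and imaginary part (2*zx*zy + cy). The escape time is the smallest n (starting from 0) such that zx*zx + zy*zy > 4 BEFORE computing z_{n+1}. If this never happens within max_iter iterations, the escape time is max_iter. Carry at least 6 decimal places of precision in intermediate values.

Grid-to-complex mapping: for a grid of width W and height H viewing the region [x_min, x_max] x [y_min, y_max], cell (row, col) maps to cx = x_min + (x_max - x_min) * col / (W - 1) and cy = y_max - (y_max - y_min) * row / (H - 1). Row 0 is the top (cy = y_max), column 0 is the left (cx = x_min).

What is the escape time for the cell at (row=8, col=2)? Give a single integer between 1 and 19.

Answer: 19

Derivation:
z_0 = 0 + 0i, c = -0.3357 + 0.0680i
Iter 1: z = -0.3357 + 0.0680i, |z|^2 = 0.1173
Iter 2: z = -0.2276 + 0.0223i, |z|^2 = 0.0523
Iter 3: z = -0.2844 + 0.0578i, |z|^2 = 0.0842
Iter 4: z = -0.2582 + 0.0351i, |z|^2 = 0.0679
Iter 5: z = -0.2703 + 0.0499i, |z|^2 = 0.0755
Iter 6: z = -0.2651 + 0.0410i, |z|^2 = 0.0720
Iter 7: z = -0.2671 + 0.0462i, |z|^2 = 0.0735
Iter 8: z = -0.2665 + 0.0433i, |z|^2 = 0.0729
Iter 9: z = -0.2666 + 0.0449i, |z|^2 = 0.0731
Iter 10: z = -0.2667 + 0.0441i, |z|^2 = 0.0731
Iter 11: z = -0.2665 + 0.0445i, |z|^2 = 0.0730
Iter 12: z = -0.2667 + 0.0443i, |z|^2 = 0.0731
Iter 13: z = -0.2666 + 0.0444i, |z|^2 = 0.0730
Iter 14: z = -0.2666 + 0.0443i, |z|^2 = 0.0731
Iter 15: z = -0.2666 + 0.0444i, |z|^2 = 0.0730
Iter 16: z = -0.2666 + 0.0443i, |z|^2 = 0.0730
Iter 17: z = -0.2666 + 0.0444i, |z|^2 = 0.0730
Iter 18: z = -0.2666 + 0.0444i, |z|^2 = 0.0730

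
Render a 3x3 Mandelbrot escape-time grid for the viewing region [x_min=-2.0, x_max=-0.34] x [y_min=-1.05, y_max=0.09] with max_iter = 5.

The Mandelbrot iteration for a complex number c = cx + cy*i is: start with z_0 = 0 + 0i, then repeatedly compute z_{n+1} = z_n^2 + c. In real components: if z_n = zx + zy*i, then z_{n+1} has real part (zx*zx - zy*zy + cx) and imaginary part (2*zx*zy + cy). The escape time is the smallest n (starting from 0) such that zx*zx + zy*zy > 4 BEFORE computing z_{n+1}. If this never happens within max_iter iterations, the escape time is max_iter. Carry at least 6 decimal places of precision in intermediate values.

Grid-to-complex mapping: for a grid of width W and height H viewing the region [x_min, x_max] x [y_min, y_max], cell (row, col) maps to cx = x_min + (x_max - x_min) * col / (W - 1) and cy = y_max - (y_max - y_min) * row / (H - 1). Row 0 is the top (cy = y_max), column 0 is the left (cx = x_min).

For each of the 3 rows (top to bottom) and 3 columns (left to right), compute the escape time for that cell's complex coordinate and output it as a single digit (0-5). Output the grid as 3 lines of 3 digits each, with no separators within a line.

Answer: 155
155
135

Derivation:
(row=0, col=0): c = -2.0000 + 0.0900i → escape time 1
(row=0, col=1): c = -1.1700 + 0.0900i → escape time 5
(row=0, col=2): c = -0.3400 + 0.0900i → escape time 5
(row=1, col=0): c = -2.0000 + -0.4800i → escape time 1
(row=1, col=1): c = -1.1700 + -0.4800i → escape time 5
(row=1, col=2): c = -0.3400 + -0.4800i → escape time 5
(row=2, col=0): c = -2.0000 + -1.0500i → escape time 1
(row=2, col=1): c = -1.1700 + -1.0500i → escape time 3
(row=2, col=2): c = -0.3400 + -1.0500i → escape time 5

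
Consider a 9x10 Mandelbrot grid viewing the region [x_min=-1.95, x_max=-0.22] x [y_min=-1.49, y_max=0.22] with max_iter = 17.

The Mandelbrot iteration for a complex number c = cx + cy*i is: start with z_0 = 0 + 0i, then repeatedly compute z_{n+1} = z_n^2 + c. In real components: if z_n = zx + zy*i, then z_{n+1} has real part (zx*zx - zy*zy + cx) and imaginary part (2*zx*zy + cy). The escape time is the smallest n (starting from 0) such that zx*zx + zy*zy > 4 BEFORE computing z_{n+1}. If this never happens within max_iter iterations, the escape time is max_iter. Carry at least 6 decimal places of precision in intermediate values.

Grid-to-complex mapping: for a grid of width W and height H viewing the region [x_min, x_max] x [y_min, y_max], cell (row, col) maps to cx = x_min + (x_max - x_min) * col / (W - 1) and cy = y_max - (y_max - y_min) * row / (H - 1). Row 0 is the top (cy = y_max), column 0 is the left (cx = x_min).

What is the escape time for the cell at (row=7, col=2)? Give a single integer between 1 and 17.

z_0 = 0 + 0i, c = -1.5175 + -1.1100i
Iter 1: z = -1.5175 + -1.1100i, |z|^2 = 3.5349
Iter 2: z = -0.4468 + 2.2588i, |z|^2 = 5.3020
Escaped at iteration 2

Answer: 2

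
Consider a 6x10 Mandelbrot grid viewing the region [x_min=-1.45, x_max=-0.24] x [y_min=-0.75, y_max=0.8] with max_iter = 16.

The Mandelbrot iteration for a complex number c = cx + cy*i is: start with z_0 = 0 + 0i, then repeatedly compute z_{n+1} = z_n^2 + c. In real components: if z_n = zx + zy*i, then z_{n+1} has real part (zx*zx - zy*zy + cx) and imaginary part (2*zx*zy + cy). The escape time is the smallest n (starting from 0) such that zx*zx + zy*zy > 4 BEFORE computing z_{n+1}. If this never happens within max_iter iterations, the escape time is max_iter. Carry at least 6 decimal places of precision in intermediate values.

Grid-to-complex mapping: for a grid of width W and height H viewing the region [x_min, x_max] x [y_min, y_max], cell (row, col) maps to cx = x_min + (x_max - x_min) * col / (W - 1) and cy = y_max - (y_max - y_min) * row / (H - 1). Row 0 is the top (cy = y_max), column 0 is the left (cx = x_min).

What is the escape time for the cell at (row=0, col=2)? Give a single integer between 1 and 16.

Answer: 3

Derivation:
z_0 = 0 + 0i, c = -0.9660 + 0.8000i
Iter 1: z = -0.9660 + 0.8000i, |z|^2 = 1.5732
Iter 2: z = -0.6728 + -0.7456i, |z|^2 = 1.0086
Iter 3: z = -1.0692 + 1.8033i, |z|^2 = 4.3952
Escaped at iteration 3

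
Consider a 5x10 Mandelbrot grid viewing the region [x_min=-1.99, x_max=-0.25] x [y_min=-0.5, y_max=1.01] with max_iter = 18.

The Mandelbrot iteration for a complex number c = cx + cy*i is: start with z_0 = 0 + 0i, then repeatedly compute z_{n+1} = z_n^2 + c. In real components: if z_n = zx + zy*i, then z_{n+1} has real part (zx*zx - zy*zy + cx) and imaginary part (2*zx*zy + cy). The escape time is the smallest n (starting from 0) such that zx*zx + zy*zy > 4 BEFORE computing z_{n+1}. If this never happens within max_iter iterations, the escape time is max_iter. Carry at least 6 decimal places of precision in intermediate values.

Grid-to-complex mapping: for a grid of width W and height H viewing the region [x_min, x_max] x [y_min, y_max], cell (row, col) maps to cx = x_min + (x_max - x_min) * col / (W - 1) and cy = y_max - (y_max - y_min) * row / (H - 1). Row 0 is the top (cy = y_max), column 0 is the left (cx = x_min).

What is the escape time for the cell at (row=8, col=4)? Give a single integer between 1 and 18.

Answer: 18

Derivation:
z_0 = 0 + 0i, c = -0.2500 + -0.3322i
Iter 1: z = -0.2500 + -0.3322i, |z|^2 = 0.1729
Iter 2: z = -0.2979 + -0.1661i, |z|^2 = 0.1163
Iter 3: z = -0.1889 + -0.2333i, |z|^2 = 0.0901
Iter 4: z = -0.2687 + -0.2441i, |z|^2 = 0.1318
Iter 5: z = -0.2374 + -0.2010i, |z|^2 = 0.0968
Iter 6: z = -0.2341 + -0.2368i, |z|^2 = 0.1109
Iter 7: z = -0.2513 + -0.2214i, |z|^2 = 0.1122
Iter 8: z = -0.2359 + -0.2210i, |z|^2 = 0.1045
Iter 9: z = -0.2432 + -0.2280i, |z|^2 = 0.1111
Iter 10: z = -0.2428 + -0.2213i, |z|^2 = 0.1080
Iter 11: z = -0.2400 + -0.2247i, |z|^2 = 0.1081
Iter 12: z = -0.2429 + -0.2243i, |z|^2 = 0.1093
Iter 13: z = -0.2413 + -0.2232i, |z|^2 = 0.1081
Iter 14: z = -0.2416 + -0.2245i, |z|^2 = 0.1088
Iter 15: z = -0.2420 + -0.2238i, |z|^2 = 0.1086
Iter 16: z = -0.2415 + -0.2239i, |z|^2 = 0.1085
Iter 17: z = -0.2418 + -0.2241i, |z|^2 = 0.1087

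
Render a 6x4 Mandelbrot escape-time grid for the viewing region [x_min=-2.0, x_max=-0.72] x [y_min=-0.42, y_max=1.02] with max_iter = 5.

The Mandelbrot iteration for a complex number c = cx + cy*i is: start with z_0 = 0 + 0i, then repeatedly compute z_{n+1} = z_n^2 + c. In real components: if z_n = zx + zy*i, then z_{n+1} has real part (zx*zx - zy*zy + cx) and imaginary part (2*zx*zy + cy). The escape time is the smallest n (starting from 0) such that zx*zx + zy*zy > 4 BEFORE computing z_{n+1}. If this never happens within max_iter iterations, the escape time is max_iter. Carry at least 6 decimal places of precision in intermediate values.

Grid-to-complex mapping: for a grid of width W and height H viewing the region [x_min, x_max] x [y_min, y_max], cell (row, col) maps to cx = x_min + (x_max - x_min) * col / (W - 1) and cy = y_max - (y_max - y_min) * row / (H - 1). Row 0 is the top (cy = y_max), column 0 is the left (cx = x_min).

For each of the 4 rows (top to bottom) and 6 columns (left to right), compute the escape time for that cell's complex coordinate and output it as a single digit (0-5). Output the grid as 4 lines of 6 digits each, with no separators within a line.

(row=0, col=0): c = -2.0000 + 1.0200i → escape time 1
(row=0, col=1): c = -1.7440 + 1.0200i → escape time 1
(row=0, col=2): c = -1.4880 + 1.0200i → escape time 2
(row=0, col=3): c = -1.2320 + 1.0200i → escape time 3
(row=0, col=4): c = -0.9760 + 1.0200i → escape time 3
(row=0, col=5): c = -0.7200 + 1.0200i → escape time 3
(row=1, col=0): c = -2.0000 + 0.5400i → escape time 1
(row=1, col=1): c = -1.7440 + 0.5400i → escape time 3
(row=1, col=2): c = -1.4880 + 0.5400i → escape time 3
(row=1, col=3): c = -1.2320 + 0.5400i → escape time 4
(row=1, col=4): c = -0.9760 + 0.5400i → escape time 5
(row=1, col=5): c = -0.7200 + 0.5400i → escape time 5
(row=2, col=0): c = -2.0000 + 0.0600i → escape time 1
(row=2, col=1): c = -1.7440 + 0.0600i → escape time 5
(row=2, col=2): c = -1.4880 + 0.0600i → escape time 5
(row=2, col=3): c = -1.2320 + 0.0600i → escape time 5
(row=2, col=4): c = -0.9760 + 0.0600i → escape time 5
(row=2, col=5): c = -0.7200 + 0.0600i → escape time 5
(row=3, col=0): c = -2.0000 + -0.4200i → escape time 1
(row=3, col=1): c = -1.7440 + -0.4200i → escape time 3
(row=3, col=2): c = -1.4880 + -0.4200i → escape time 4
(row=3, col=3): c = -1.2320 + -0.4200i → escape time 5
(row=3, col=4): c = -0.9760 + -0.4200i → escape time 5
(row=3, col=5): c = -0.7200 + -0.4200i → escape time 5

Answer: 112333
133455
155555
134555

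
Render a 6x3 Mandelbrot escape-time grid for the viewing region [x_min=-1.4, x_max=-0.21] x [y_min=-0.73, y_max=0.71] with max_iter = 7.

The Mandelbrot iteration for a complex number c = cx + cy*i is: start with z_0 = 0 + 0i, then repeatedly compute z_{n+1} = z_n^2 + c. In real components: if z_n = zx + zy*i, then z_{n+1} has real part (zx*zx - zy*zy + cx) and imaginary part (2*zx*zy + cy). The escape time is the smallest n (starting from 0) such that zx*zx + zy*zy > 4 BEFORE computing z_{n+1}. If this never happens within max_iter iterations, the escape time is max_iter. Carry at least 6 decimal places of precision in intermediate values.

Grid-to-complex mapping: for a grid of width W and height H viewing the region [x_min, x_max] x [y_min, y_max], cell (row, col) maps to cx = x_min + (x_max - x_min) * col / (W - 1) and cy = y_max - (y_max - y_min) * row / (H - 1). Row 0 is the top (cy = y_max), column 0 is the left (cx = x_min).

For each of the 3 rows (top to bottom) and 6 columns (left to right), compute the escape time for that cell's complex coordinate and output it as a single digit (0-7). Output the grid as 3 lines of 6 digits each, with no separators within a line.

Answer: 334577
777777
334577

Derivation:
(row=0, col=0): c = -1.4000 + 0.7100i → escape time 3
(row=0, col=1): c = -1.1620 + 0.7100i → escape time 3
(row=0, col=2): c = -0.9240 + 0.7100i → escape time 4
(row=0, col=3): c = -0.6860 + 0.7100i → escape time 5
(row=0, col=4): c = -0.4480 + 0.7100i → escape time 7
(row=0, col=5): c = -0.2100 + 0.7100i → escape time 7
(row=1, col=0): c = -1.4000 + -0.0100i → escape time 7
(row=1, col=1): c = -1.1620 + -0.0100i → escape time 7
(row=1, col=2): c = -0.9240 + -0.0100i → escape time 7
(row=1, col=3): c = -0.6860 + -0.0100i → escape time 7
(row=1, col=4): c = -0.4480 + -0.0100i → escape time 7
(row=1, col=5): c = -0.2100 + -0.0100i → escape time 7
(row=2, col=0): c = -1.4000 + -0.7300i → escape time 3
(row=2, col=1): c = -1.1620 + -0.7300i → escape time 3
(row=2, col=2): c = -0.9240 + -0.7300i → escape time 4
(row=2, col=3): c = -0.6860 + -0.7300i → escape time 5
(row=2, col=4): c = -0.4480 + -0.7300i → escape time 7
(row=2, col=5): c = -0.2100 + -0.7300i → escape time 7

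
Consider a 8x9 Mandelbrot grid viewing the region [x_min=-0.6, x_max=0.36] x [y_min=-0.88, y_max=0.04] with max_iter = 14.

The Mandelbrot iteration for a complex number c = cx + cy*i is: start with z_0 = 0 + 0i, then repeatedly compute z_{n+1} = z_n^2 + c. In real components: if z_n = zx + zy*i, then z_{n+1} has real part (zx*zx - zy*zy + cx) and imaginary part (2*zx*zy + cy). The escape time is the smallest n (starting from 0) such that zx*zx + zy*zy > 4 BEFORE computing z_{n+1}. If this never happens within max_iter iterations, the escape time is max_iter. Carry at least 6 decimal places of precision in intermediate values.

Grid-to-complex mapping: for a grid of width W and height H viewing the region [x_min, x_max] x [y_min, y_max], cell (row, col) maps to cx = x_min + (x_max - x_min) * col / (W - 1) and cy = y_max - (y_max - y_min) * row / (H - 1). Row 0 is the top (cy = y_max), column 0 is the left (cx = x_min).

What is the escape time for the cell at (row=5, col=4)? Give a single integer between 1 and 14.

z_0 = 0 + 0i, c = -0.0514 + -0.5350i
Iter 1: z = -0.0514 + -0.5350i, |z|^2 = 0.2889
Iter 2: z = -0.3350 + -0.4800i, |z|^2 = 0.3426
Iter 3: z = -0.1696 + -0.2134i, |z|^2 = 0.0743
Iter 4: z = -0.0682 + -0.4626i, |z|^2 = 0.2187
Iter 5: z = -0.2608 + -0.4719i, |z|^2 = 0.2907
Iter 6: z = -0.2061 + -0.2889i, |z|^2 = 0.1259
Iter 7: z = -0.0924 + -0.4159i, |z|^2 = 0.1815
Iter 8: z = -0.2159 + -0.4581i, |z|^2 = 0.2565
Iter 9: z = -0.2147 + -0.3372i, |z|^2 = 0.1598
Iter 10: z = -0.1190 + -0.3902i, |z|^2 = 0.1664
Iter 11: z = -0.1895 + -0.4421i, |z|^2 = 0.2314
Iter 12: z = -0.2110 + -0.3674i, |z|^2 = 0.1795
Iter 13: z = -0.1419 + -0.3800i, |z|^2 = 0.1645

Answer: 14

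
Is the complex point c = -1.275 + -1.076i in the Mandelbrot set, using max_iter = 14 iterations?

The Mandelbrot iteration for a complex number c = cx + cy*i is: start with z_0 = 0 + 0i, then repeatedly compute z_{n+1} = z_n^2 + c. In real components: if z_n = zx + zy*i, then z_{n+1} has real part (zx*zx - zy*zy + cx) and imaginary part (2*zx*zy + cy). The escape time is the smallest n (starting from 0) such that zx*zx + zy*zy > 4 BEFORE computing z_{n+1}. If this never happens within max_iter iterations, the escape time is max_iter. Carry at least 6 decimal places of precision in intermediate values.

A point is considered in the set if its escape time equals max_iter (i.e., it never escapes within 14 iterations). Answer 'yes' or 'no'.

z_0 = 0 + 0i, c = -1.2750 + -1.0760i
Iter 1: z = -1.2750 + -1.0760i, |z|^2 = 2.7834
Iter 2: z = -0.8072 + 1.6678i, |z|^2 = 3.4330
Iter 3: z = -3.4051 + -3.7683i, |z|^2 = 25.7948
Escaped at iteration 3

Answer: no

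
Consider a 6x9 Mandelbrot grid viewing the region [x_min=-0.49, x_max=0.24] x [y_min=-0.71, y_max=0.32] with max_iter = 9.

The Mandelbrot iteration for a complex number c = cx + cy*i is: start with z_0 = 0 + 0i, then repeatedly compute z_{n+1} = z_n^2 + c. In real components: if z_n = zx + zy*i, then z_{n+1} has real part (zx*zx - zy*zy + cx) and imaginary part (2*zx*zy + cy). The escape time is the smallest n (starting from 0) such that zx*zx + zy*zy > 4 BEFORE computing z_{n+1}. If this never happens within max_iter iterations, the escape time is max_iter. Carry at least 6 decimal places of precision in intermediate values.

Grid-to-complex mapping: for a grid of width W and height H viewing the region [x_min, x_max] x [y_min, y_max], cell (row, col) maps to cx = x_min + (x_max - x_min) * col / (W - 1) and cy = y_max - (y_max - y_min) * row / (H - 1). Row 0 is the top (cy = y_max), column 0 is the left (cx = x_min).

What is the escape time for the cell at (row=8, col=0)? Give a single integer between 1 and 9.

z_0 = 0 + 0i, c = -0.4900 + -0.7100i
Iter 1: z = -0.4900 + -0.7100i, |z|^2 = 0.7442
Iter 2: z = -0.7540 + -0.0142i, |z|^2 = 0.5687
Iter 3: z = 0.0783 + -0.6886i, |z|^2 = 0.4803
Iter 4: z = -0.9580 + -0.8179i, |z|^2 = 1.5867
Iter 5: z = -0.2411 + 0.8570i, |z|^2 = 0.7926
Iter 6: z = -1.1664 + -1.1232i, |z|^2 = 2.6221
Iter 7: z = -0.3912 + 1.9103i, |z|^2 = 3.8021
Iter 8: z = -3.9860 + -2.2046i, |z|^2 = 20.7486
Escaped at iteration 8

Answer: 8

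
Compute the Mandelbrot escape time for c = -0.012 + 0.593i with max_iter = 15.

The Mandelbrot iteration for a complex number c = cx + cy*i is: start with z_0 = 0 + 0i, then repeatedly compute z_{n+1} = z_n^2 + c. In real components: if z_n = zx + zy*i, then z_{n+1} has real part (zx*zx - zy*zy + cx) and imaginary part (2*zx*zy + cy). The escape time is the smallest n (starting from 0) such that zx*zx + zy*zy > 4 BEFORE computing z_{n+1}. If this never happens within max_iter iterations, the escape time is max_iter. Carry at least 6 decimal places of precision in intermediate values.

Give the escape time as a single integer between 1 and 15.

z_0 = 0 + 0i, c = -0.0120 + 0.5930i
Iter 1: z = -0.0120 + 0.5930i, |z|^2 = 0.3518
Iter 2: z = -0.3635 + 0.5788i, |z|^2 = 0.4671
Iter 3: z = -0.2148 + 0.1722i, |z|^2 = 0.0758
Iter 4: z = 0.0045 + 0.5190i, |z|^2 = 0.2694
Iter 5: z = -0.2813 + 0.5977i, |z|^2 = 0.4364
Iter 6: z = -0.2900 + 0.2567i, |z|^2 = 0.1500
Iter 7: z = 0.0062 + 0.4441i, |z|^2 = 0.1972
Iter 8: z = -0.2092 + 0.5985i, |z|^2 = 0.4020
Iter 9: z = -0.3265 + 0.3426i, |z|^2 = 0.2240
Iter 10: z = -0.0228 + 0.3693i, |z|^2 = 0.1369
Iter 11: z = -0.1479 + 0.5762i, |z|^2 = 0.3538
Iter 12: z = -0.3221 + 0.4226i, |z|^2 = 0.2824
Iter 13: z = -0.0869 + 0.3207i, |z|^2 = 0.1104
Iter 14: z = -0.1073 + 0.5373i, |z|^2 = 0.3002

Answer: 15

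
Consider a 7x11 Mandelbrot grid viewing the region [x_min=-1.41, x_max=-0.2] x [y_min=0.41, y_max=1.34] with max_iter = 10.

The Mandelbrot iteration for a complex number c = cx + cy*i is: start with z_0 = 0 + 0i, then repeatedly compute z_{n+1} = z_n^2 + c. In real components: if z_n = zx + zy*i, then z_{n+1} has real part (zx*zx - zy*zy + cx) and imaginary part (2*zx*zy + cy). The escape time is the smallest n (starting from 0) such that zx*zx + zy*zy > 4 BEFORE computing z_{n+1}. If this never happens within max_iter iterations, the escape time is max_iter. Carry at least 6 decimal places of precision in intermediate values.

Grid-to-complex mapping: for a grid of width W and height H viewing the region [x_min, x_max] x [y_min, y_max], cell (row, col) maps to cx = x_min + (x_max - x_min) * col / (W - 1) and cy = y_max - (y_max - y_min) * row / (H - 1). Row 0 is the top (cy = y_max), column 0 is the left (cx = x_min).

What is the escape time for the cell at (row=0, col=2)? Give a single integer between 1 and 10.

Answer: 2

Derivation:
z_0 = 0 + 0i, c = -1.0067 + 1.3400i
Iter 1: z = -1.0067 + 1.3400i, |z|^2 = 2.8090
Iter 2: z = -1.7889 + -1.3579i, |z|^2 = 5.0439
Escaped at iteration 2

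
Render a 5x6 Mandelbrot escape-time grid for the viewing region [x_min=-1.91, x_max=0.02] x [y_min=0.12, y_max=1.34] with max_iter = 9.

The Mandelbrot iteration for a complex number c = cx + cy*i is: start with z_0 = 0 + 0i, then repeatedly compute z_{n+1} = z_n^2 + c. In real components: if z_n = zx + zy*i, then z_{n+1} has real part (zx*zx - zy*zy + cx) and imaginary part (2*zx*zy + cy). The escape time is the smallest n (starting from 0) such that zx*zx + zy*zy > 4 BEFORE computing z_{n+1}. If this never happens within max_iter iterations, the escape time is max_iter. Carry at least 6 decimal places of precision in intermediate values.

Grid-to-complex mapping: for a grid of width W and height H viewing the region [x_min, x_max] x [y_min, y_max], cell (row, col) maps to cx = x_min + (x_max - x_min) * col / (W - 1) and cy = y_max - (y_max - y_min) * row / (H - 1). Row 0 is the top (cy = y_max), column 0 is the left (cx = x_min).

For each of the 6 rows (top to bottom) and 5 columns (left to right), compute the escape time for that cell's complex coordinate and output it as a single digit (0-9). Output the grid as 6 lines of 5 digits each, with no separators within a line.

(row=0, col=0): c = -1.9100 + 1.3400i → escape time 1
(row=0, col=1): c = -1.4275 + 1.3400i → escape time 2
(row=0, col=2): c = -0.9450 + 1.3400i → escape time 2
(row=0, col=3): c = -0.4625 + 1.3400i → escape time 2
(row=0, col=4): c = 0.0200 + 1.3400i → escape time 2
(row=1, col=0): c = -1.9100 + 1.0960i → escape time 1
(row=1, col=1): c = -1.4275 + 1.0960i → escape time 2
(row=1, col=2): c = -0.9450 + 1.0960i → escape time 3
(row=1, col=3): c = -0.4625 + 1.0960i → escape time 4
(row=1, col=4): c = 0.0200 + 1.0960i → escape time 4
(row=2, col=0): c = -1.9100 + 0.8520i → escape time 1
(row=2, col=1): c = -1.4275 + 0.8520i → escape time 3
(row=2, col=2): c = -0.9450 + 0.8520i → escape time 3
(row=2, col=3): c = -0.4625 + 0.8520i → escape time 5
(row=2, col=4): c = 0.0200 + 0.8520i → escape time 9
(row=3, col=0): c = -1.9100 + 0.6080i → escape time 1
(row=3, col=1): c = -1.4275 + 0.6080i → escape time 3
(row=3, col=2): c = -0.9450 + 0.6080i → escape time 5
(row=3, col=3): c = -0.4625 + 0.6080i → escape time 9
(row=3, col=4): c = 0.0200 + 0.6080i → escape time 9
(row=4, col=0): c = -1.9100 + 0.3640i → escape time 3
(row=4, col=1): c = -1.4275 + 0.3640i → escape time 5
(row=4, col=2): c = -0.9450 + 0.3640i → escape time 8
(row=4, col=3): c = -0.4625 + 0.3640i → escape time 9
(row=4, col=4): c = 0.0200 + 0.3640i → escape time 9
(row=5, col=0): c = -1.9100 + 0.1200i → escape time 4
(row=5, col=1): c = -1.4275 + 0.1200i → escape time 9
(row=5, col=2): c = -0.9450 + 0.1200i → escape time 9
(row=5, col=3): c = -0.4625 + 0.1200i → escape time 9
(row=5, col=4): c = 0.0200 + 0.1200i → escape time 9

Answer: 12222
12344
13359
13599
35899
49999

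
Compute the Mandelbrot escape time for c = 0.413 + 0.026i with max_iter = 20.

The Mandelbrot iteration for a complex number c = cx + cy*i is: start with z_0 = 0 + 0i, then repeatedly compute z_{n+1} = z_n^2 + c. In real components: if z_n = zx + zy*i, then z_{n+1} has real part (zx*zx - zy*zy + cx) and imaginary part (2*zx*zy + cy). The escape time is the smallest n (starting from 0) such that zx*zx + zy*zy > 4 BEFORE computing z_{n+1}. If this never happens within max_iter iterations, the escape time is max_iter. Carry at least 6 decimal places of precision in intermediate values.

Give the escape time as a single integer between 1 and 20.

Answer: 6

Derivation:
z_0 = 0 + 0i, c = 0.4130 + 0.0260i
Iter 1: z = 0.4130 + 0.0260i, |z|^2 = 0.1712
Iter 2: z = 0.5829 + 0.0475i, |z|^2 = 0.3420
Iter 3: z = 0.7505 + 0.0813i, |z|^2 = 0.5699
Iter 4: z = 0.9696 + 0.1481i, |z|^2 = 0.9622
Iter 5: z = 1.3313 + 0.3132i, |z|^2 = 1.8704
Iter 6: z = 2.0872 + 0.8600i, |z|^2 = 5.0960
Escaped at iteration 6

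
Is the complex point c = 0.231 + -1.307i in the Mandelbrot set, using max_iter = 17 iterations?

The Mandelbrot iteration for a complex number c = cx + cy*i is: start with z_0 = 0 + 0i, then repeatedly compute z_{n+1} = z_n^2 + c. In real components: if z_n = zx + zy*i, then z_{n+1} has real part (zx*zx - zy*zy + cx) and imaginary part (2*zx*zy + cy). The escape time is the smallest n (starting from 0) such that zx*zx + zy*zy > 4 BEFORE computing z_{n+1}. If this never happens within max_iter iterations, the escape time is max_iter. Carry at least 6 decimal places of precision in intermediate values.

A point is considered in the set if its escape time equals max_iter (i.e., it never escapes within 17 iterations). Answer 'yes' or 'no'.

Answer: no

Derivation:
z_0 = 0 + 0i, c = 0.2310 + -1.3070i
Iter 1: z = 0.2310 + -1.3070i, |z|^2 = 1.7616
Iter 2: z = -1.4239 + -1.9108i, |z|^2 = 5.6787
Escaped at iteration 2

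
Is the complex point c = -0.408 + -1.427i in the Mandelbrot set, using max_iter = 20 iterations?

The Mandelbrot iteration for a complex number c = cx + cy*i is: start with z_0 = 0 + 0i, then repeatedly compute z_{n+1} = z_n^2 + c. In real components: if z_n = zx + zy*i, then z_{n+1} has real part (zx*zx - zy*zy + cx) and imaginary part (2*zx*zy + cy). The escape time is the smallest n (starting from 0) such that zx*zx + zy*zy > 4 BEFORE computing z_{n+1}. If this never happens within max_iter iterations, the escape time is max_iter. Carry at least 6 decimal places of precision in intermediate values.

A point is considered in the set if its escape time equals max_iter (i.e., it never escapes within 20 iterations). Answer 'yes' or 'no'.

Answer: no

Derivation:
z_0 = 0 + 0i, c = -0.4080 + -1.4270i
Iter 1: z = -0.4080 + -1.4270i, |z|^2 = 2.2028
Iter 2: z = -2.2779 + -0.2626i, |z|^2 = 5.2576
Escaped at iteration 2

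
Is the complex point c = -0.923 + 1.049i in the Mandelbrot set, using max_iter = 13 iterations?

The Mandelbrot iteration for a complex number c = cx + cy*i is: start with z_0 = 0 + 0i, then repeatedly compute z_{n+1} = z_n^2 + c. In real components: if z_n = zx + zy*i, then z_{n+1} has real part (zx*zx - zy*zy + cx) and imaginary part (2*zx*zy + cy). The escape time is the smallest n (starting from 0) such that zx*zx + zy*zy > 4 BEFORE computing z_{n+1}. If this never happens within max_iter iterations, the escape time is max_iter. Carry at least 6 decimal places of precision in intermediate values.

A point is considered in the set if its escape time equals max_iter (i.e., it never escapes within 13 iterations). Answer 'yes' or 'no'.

z_0 = 0 + 0i, c = -0.9230 + 1.0490i
Iter 1: z = -0.9230 + 1.0490i, |z|^2 = 1.9523
Iter 2: z = -1.1715 + -0.8875i, |z|^2 = 2.1599
Iter 3: z = -0.3382 + 3.1283i, |z|^2 = 9.9004
Escaped at iteration 3

Answer: no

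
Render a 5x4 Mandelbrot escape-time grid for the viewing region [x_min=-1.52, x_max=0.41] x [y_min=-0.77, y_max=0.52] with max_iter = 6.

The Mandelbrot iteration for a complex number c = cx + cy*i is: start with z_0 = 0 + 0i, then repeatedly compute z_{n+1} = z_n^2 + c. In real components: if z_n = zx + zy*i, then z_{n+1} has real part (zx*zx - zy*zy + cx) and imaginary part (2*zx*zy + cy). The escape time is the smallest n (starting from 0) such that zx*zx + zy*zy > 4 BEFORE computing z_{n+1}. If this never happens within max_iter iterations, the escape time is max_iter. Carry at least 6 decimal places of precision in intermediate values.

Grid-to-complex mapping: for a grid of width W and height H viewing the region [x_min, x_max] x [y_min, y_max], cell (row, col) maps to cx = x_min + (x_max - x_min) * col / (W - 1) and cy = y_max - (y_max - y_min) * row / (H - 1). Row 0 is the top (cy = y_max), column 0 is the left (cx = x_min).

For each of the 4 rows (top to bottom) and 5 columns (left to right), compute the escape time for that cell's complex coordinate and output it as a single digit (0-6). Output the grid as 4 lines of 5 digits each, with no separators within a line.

Answer: 35666
66666
46666
33564

Derivation:
(row=0, col=0): c = -1.5200 + 0.5200i → escape time 3
(row=0, col=1): c = -1.0375 + 0.5200i → escape time 5
(row=0, col=2): c = -0.5550 + 0.5200i → escape time 6
(row=0, col=3): c = -0.0725 + 0.5200i → escape time 6
(row=0, col=4): c = 0.4100 + 0.5200i → escape time 6
(row=1, col=0): c = -1.5200 + 0.0900i → escape time 6
(row=1, col=1): c = -1.0375 + 0.0900i → escape time 6
(row=1, col=2): c = -0.5550 + 0.0900i → escape time 6
(row=1, col=3): c = -0.0725 + 0.0900i → escape time 6
(row=1, col=4): c = 0.4100 + 0.0900i → escape time 6
(row=2, col=0): c = -1.5200 + -0.3400i → escape time 4
(row=2, col=1): c = -1.0375 + -0.3400i → escape time 6
(row=2, col=2): c = -0.5550 + -0.3400i → escape time 6
(row=2, col=3): c = -0.0725 + -0.3400i → escape time 6
(row=2, col=4): c = 0.4100 + -0.3400i → escape time 6
(row=3, col=0): c = -1.5200 + -0.7700i → escape time 3
(row=3, col=1): c = -1.0375 + -0.7700i → escape time 3
(row=3, col=2): c = -0.5550 + -0.7700i → escape time 5
(row=3, col=3): c = -0.0725 + -0.7700i → escape time 6
(row=3, col=4): c = 0.4100 + -0.7700i → escape time 4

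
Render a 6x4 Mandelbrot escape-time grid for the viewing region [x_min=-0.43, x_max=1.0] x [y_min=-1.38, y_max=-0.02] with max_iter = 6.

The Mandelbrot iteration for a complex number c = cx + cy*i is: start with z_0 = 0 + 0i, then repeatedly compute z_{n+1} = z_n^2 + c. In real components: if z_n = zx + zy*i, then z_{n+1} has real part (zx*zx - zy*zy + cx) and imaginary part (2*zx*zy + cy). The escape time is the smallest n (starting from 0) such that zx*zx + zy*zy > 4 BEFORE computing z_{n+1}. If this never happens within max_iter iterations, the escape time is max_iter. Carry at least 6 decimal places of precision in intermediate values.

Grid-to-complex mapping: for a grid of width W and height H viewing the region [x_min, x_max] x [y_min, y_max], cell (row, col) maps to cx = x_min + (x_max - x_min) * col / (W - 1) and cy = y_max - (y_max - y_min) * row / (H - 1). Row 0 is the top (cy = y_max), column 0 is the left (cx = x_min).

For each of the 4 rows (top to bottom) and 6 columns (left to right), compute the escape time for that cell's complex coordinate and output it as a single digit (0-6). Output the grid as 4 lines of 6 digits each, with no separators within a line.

(row=0, col=0): c = -0.4300 + -0.0200i → escape time 6
(row=0, col=1): c = -0.1440 + -0.0200i → escape time 6
(row=0, col=2): c = 0.1420 + -0.0200i → escape time 6
(row=0, col=3): c = 0.4280 + -0.0200i → escape time 6
(row=0, col=4): c = 0.7140 + -0.0200i → escape time 3
(row=0, col=5): c = 1.0000 + -0.0200i → escape time 2
(row=1, col=0): c = -0.4300 + -0.4733i → escape time 6
(row=1, col=1): c = -0.1440 + -0.4733i → escape time 6
(row=1, col=2): c = 0.1420 + -0.4733i → escape time 6
(row=1, col=3): c = 0.4280 + -0.4733i → escape time 6
(row=1, col=4): c = 0.7140 + -0.4733i → escape time 3
(row=1, col=5): c = 1.0000 + -0.4733i → escape time 2
(row=2, col=0): c = -0.4300 + -0.9267i → escape time 5
(row=2, col=1): c = -0.1440 + -0.9267i → escape time 6
(row=2, col=2): c = 0.1420 + -0.9267i → escape time 4
(row=2, col=3): c = 0.4280 + -0.9267i → escape time 3
(row=2, col=4): c = 0.7140 + -0.9267i → escape time 2
(row=2, col=5): c = 1.0000 + -0.9267i → escape time 2
(row=3, col=0): c = -0.4300 + -1.3800i → escape time 2
(row=3, col=1): c = -0.1440 + -1.3800i → escape time 2
(row=3, col=2): c = 0.1420 + -1.3800i → escape time 2
(row=3, col=3): c = 0.4280 + -1.3800i → escape time 2
(row=3, col=4): c = 0.7140 + -1.3800i → escape time 2
(row=3, col=5): c = 1.0000 + -1.3800i → escape time 2

Answer: 666632
666632
564322
222222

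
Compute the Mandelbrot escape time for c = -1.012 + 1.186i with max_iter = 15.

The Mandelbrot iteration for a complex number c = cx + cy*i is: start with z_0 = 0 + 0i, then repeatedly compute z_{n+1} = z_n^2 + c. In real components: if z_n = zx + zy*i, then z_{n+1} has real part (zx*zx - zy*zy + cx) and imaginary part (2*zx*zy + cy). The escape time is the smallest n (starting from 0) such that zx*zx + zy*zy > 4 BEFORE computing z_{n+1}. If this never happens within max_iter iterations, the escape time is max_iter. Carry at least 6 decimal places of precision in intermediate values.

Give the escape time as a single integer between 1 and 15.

z_0 = 0 + 0i, c = -1.0120 + 1.1860i
Iter 1: z = -1.0120 + 1.1860i, |z|^2 = 2.4307
Iter 2: z = -1.3945 + -1.2145i, |z|^2 = 3.4194
Iter 3: z = -0.5424 + 4.5730i, |z|^2 = 21.2068
Escaped at iteration 3

Answer: 3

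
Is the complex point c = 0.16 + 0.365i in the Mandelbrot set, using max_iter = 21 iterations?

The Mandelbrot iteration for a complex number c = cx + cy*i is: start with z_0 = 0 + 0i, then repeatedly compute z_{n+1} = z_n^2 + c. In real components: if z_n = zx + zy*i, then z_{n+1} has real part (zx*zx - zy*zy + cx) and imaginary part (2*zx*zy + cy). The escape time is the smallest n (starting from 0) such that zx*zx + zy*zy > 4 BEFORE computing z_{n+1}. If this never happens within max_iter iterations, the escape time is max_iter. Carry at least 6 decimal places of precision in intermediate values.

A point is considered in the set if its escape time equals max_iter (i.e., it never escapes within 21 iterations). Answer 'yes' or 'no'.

Answer: yes

Derivation:
z_0 = 0 + 0i, c = 0.1600 + 0.3650i
Iter 1: z = 0.1600 + 0.3650i, |z|^2 = 0.1588
Iter 2: z = 0.0524 + 0.4818i, |z|^2 = 0.2349
Iter 3: z = -0.0694 + 0.4155i, |z|^2 = 0.1774
Iter 4: z = -0.0078 + 0.3073i, |z|^2 = 0.0945
Iter 5: z = 0.0656 + 0.3602i, |z|^2 = 0.1341
Iter 6: z = 0.0346 + 0.4123i, |z|^2 = 0.1712
Iter 7: z = -0.0088 + 0.3935i, |z|^2 = 0.1549
Iter 8: z = 0.0052 + 0.3581i, |z|^2 = 0.1283
Iter 9: z = 0.0318 + 0.3688i, |z|^2 = 0.1370
Iter 10: z = 0.0250 + 0.3884i, |z|^2 = 0.1515
Iter 11: z = 0.0097 + 0.3844i, |z|^2 = 0.1479
Iter 12: z = 0.0123 + 0.3725i, |z|^2 = 0.1389
Iter 13: z = 0.0214 + 0.3742i, |z|^2 = 0.1405
Iter 14: z = 0.0205 + 0.3810i, |z|^2 = 0.1456
Iter 15: z = 0.0152 + 0.3806i, |z|^2 = 0.1451
Iter 16: z = 0.0154 + 0.3766i, |z|^2 = 0.1421
Iter 17: z = 0.0184 + 0.3766i, |z|^2 = 0.1422
Iter 18: z = 0.0185 + 0.3789i, |z|^2 = 0.1439
Iter 19: z = 0.0168 + 0.3790i, |z|^2 = 0.1439
Iter 20: z = 0.0166 + 0.3777i, |z|^2 = 0.1430
Did not escape in 21 iterations → in set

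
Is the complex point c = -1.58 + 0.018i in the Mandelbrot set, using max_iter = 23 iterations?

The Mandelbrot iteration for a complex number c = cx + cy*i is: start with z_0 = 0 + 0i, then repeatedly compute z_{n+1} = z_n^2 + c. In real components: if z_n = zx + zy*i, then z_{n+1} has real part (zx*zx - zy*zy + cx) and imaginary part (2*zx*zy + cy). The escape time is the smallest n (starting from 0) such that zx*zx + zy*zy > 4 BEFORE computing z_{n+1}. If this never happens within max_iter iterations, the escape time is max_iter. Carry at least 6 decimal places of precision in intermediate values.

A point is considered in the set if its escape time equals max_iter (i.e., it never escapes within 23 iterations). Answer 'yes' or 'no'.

z_0 = 0 + 0i, c = -1.5800 + 0.0180i
Iter 1: z = -1.5800 + 0.0180i, |z|^2 = 2.4967
Iter 2: z = 0.9161 + -0.0389i, |z|^2 = 0.8407
Iter 3: z = -0.7423 + -0.0532i, |z|^2 = 0.5539
Iter 4: z = -1.0318 + 0.0970i, |z|^2 = 1.0740
Iter 5: z = -0.5248 + -0.1822i, |z|^2 = 0.3086
Iter 6: z = -1.3378 + 0.2093i, |z|^2 = 1.8335
Iter 7: z = 0.1659 + -0.5419i, |z|^2 = 0.3212
Iter 8: z = -1.8462 + -0.1618i, |z|^2 = 3.4346
Iter 9: z = 1.8022 + 0.6154i, |z|^2 = 3.6267
Iter 10: z = 1.2892 + 2.2363i, |z|^2 = 6.6629
Escaped at iteration 10

Answer: no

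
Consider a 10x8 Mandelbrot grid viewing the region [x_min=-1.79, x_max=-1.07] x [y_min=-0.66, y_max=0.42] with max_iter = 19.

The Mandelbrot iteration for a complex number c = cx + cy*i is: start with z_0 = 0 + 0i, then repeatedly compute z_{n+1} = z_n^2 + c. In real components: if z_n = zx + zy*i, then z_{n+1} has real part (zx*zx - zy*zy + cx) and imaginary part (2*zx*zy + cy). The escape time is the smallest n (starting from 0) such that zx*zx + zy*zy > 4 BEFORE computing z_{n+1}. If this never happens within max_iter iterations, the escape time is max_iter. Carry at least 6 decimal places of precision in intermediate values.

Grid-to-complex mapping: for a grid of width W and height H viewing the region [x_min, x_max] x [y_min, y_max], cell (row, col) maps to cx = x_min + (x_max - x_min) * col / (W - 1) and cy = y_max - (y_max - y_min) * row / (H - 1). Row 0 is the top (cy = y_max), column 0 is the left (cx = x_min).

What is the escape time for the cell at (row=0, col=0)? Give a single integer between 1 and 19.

Answer: 3

Derivation:
z_0 = 0 + 0i, c = -1.7900 + 0.4200i
Iter 1: z = -1.7900 + 0.4200i, |z|^2 = 3.3805
Iter 2: z = 1.2377 + -1.0836i, |z|^2 = 2.7061
Iter 3: z = -1.4323 + -2.2623i, |z|^2 = 7.1696
Escaped at iteration 3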